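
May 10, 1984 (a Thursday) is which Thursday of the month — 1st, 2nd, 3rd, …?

2nd

Day 10 falls in week ⌈10/7⌉ of the month.
Days 1–7 hold the 1st Thursday, 8–14 the 2nd, 15–21 the 3rd, 22–28 the 4th, 29–31 the 5th.
10 is in the range for the 2nd.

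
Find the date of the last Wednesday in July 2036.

2036-07-30

July 2036 begins on a Tuesday, so the first Wednesday is July 2 (1 day later).
July 2036 has 31 days. Adding weeks: 2, 9, 16, 23, 30 — the last one ≤ 31 is the 30th.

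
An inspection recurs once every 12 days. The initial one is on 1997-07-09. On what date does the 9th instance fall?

1997-10-13

The 9th occurrence is 8 intervals after the first: 8 × 12 = 96 days after 1997-07-09.
July has 31 days — 22 days to the end of July leaves 74.
August has 31 days (43 left).
September has 30 days (13 left).
13 days into October → 1997-10-13.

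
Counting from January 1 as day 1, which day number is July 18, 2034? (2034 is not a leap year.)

199

Days in months before July: 31 + 28 + 31 + 30 + 31 + 30 = 181.
Plus 18 days into July → day 199.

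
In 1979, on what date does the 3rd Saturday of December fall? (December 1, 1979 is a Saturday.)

December 1979 begins on a Saturday, so the first Saturday is December 1.
The 3rd Saturday is 2 weeks later: 1 + 14 = 15.

December 15, 1979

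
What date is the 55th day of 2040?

2040-02-24

January has 31 days (55 − 31 = 24 remain).
24 into February → February 24.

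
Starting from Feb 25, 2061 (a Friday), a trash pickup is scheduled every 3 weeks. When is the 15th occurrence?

Dec 16, 2061

The 15th occurrence is 14 intervals after the first: 14 × 21 = 294 days after Feb 25, 2061.
Feb has 28 days — 3 days to the end of Feb leaves 291.
Mar has 31 days (260 left).
Apr has 30 days (230 left).
May has 31 days (199 left).
Jun has 30 days (169 left).
Jul has 31 days (138 left).
Aug has 31 days (107 left).
Sep has 30 days (77 left).
Oct has 31 days (46 left).
Nov has 30 days (16 left).
16 days into Dec → Dec 16, 2061.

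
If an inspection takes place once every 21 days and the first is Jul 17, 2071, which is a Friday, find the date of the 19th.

Jul 29, 2072

The 19th occurrence is 18 intervals after the first: 18 × 21 = 378 days after Jul 17, 2071.
Jul has 31 days — 14 days to the end of Jul leaves 364.
Aug has 31 days (333 left).
Sep has 30 days (303 left).
Oct has 31 days (272 left).
Nov has 30 days (242 left).
Dec has 31 days (211 left).
Jan has 31 days (180 left).
Feb has 29 days (151 left).
Mar has 31 days (120 left).
Apr has 30 days (90 left).
May has 31 days (59 left).
Jun has 30 days (29 left).
29 days into Jul → Jul 29, 2072.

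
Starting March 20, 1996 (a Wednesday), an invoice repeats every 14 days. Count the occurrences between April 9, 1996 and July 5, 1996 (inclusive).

Occurrences land 14·i days after March 20, 1996 for i = 0, 1, 2, …
April 9, 1996 is 20 days after the start; 20 ÷ 14 = 1 remainder 6; since the remainder is 6, round up to i = 2. First occurrence in the window: #3 on April 17, 1996 (2×14 = 28 days in).
July 5, 1996 is 107 days after the start; 107 ÷ 14 = 7 remainder 9. Last occurrence in the window: #8 on June 26, 1996.
Occurrences #3 through #8: 6 in total.

6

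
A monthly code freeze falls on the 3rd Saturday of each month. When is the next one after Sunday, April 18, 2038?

May 15, 2038

April 2038 starts on a Thursday; its first Saturday is the 3rd, so the 3rd Saturday is the 17th — April 17, 2038.
That is not after April 18, 2038, so look at May 2038.
May 2038 starts on a Saturday; its first Saturday is the 1st, so the 3rd Saturday is the 15th — May 15, 2038.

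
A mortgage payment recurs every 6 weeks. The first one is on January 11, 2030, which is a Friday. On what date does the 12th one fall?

April 18, 2031

The 12th occurrence is 11 intervals after the first: 11 × 42 = 462 days after January 11, 2030.
January has 31 days — 20 days to the end of January leaves 442.
From end of January to end of 2030 is 334 days (108 left).
January has 31 days (77 left).
February has 28 days (49 left).
March has 31 days (18 left).
18 days into April → April 18, 2031.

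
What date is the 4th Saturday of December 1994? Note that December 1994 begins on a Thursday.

December 1994 begins on a Thursday, so the first Saturday is December 3 (2 days later).
The 4th Saturday is 3 weeks later: 3 + 21 = 24.

1994-12-24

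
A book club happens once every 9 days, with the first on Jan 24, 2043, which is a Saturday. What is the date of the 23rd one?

Aug 10, 2043

The 23rd occurrence is 22 intervals after the first: 22 × 9 = 198 days after Jan 24, 2043.
Jan has 31 days — 7 days to the end of Jan leaves 191.
Feb has 28 days (163 left).
Mar has 31 days (132 left).
Apr has 30 days (102 left).
May has 31 days (71 left).
Jun has 30 days (41 left).
Jul has 31 days (10 left).
10 days into Aug → Aug 10, 2043.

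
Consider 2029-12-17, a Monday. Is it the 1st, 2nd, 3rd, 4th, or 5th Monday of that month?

3rd

Day 17 falls in week ⌈17/7⌉ of the month.
Days 1–7 hold the 1st Monday, 8–14 the 2nd, 15–21 the 3rd, 22–28 the 4th, 29–31 the 5th.
17 is in the range for the 3rd.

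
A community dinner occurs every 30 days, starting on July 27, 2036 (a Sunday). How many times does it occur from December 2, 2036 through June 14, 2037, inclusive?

6

Occurrences land 30·i days after July 27, 2036 for i = 0, 1, 2, …
December 2, 2036 is 128 days after the start; 128 ÷ 30 = 4 remainder 8; since the remainder is 8, round up to i = 5. First occurrence in the window: #6 on December 24, 2036 (5×30 = 150 days in).
June 14, 2037 is 322 days after the start; 322 ÷ 30 = 10 remainder 22. Last occurrence in the window: #11 on May 23, 2037.
Occurrences #6 through #11: 6 in total.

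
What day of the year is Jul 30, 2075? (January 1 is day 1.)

211

Days in months before Jul: 31 + 28 + 31 + 30 + 31 + 30 = 181.
Plus 30 days into Jul → day 211.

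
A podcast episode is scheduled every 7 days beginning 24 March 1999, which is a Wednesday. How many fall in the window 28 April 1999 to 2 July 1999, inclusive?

Occurrences land 7·i days after 24 March 1999 for i = 0, 1, 2, …
28 April 1999 is 35 days after the start; 35 ÷ 7 = 5 remainder 0. First occurrence in the window: #6 on 28 April 1999 (5×7 = 35 days in).
2 July 1999 is 100 days after the start; 100 ÷ 7 = 14 remainder 2. Last occurrence in the window: #15 on 30 June 1999.
Occurrences #6 through #15: 10 in total.

10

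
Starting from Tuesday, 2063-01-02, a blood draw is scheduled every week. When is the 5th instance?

The 5th occurrence is 4 intervals after the first: 4 × 7 = 28 days after 2063-01-02.
28 days later is 2063-01-30.

2063-01-30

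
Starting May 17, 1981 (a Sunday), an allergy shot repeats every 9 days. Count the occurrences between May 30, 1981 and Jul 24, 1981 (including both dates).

6

Occurrences land 9·i days after May 17, 1981 for i = 0, 1, 2, …
May 30, 1981 is 13 days after the start; 13 ÷ 9 = 1 remainder 4; since the remainder is 4, round up to i = 2. First occurrence in the window: #3 on Jun 4, 1981 (2×9 = 18 days in).
Jul 24, 1981 is 68 days after the start; 68 ÷ 9 = 7 remainder 5. Last occurrence in the window: #8 on Jul 19, 1981.
Occurrences #3 through #8: 6 in total.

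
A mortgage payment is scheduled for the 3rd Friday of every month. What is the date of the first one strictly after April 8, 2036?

April 18, 2036

April 2036 starts on a Tuesday; its first Friday is the 4th, so the 3rd Friday is the 18th — April 18, 2036.
April 18, 2036 is after April 8, 2036, so that is the next one.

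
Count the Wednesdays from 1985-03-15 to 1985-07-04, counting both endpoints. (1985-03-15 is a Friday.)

1985-03-15 is a Friday; the first Wednesday on or after it is 1985-03-20 (5 days later).
From 1985-03-20 to 1985-07-04: 11 + 30 + 31 + 30 + 4 = 106 days (rest of March, April, May, June, July).
106 ÷ 7 = 15 full weeks with remainder 1, so 15 more Wednesdays after the first → 16.

16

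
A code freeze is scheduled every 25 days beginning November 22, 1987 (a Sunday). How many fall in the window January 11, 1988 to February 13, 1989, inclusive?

Occurrences land 25·i days after November 22, 1987 for i = 0, 1, 2, …
January 11, 1988 is 50 days after the start; 50 ÷ 25 = 2 remainder 0. First occurrence in the window: #3 on January 11, 1988 (2×25 = 50 days in).
February 13, 1989 is 449 days after the start; 449 ÷ 25 = 17 remainder 24. Last occurrence in the window: #18 on January 20, 1989.
Occurrences #3 through #18: 16 in total.

16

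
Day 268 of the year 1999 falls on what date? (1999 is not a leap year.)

Jan has 31 days (268 − 31 = 237 remain).
Feb has 28 days (237 − 28 = 209 remain).
Mar has 31 days (209 − 31 = 178 remain).
Apr has 30 days (178 − 30 = 148 remain).
May has 31 days (148 − 31 = 117 remain).
Jun has 30 days (117 − 30 = 87 remain).
Jul has 31 days (87 − 31 = 56 remain).
Aug has 31 days (56 − 31 = 25 remain).
25 into Sep → Sep 25.

Sep 25, 1999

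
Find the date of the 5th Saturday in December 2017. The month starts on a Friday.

30 December 2017

December 2017 begins on a Friday, so the first Saturday is December 2 (1 day later).
The 5th Saturday is 4 weeks later: 2 + 28 = 30.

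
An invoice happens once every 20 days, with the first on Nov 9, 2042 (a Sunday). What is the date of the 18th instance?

Oct 15, 2043

The 18th occurrence is 17 intervals after the first: 17 × 20 = 340 days after Nov 9, 2042.
Nov has 30 days — 21 days to the end of Nov leaves 319.
Dec has 31 days (288 left).
Jan has 31 days (257 left).
Feb has 28 days (229 left).
Mar has 31 days (198 left).
Apr has 30 days (168 left).
May has 31 days (137 left).
Jun has 30 days (107 left).
Jul has 31 days (76 left).
Aug has 31 days (45 left).
Sep has 30 days (15 left).
15 days into Oct → Oct 15, 2043.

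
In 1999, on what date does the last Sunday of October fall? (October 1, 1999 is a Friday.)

October 1999 begins on a Friday, so the first Sunday is October 3 (2 days later).
October 1999 has 31 days. Adding weeks: 3, 10, 17, 24, 31 — the last one ≤ 31 is the 31st.

October 31, 1999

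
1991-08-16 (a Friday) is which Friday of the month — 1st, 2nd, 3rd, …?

3rd

Day 16 falls in week ⌈16/7⌉ of the month.
Days 1–7 hold the 1st Friday, 8–14 the 2nd, 15–21 the 3rd, 22–28 the 4th, 29–31 the 5th.
16 is in the range for the 3rd.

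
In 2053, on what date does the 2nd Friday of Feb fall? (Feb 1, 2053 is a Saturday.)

Feb 2053 begins on a Saturday, so the first Friday is Feb 7 (6 days later).
The 2nd Friday is 1 weeks later: 7 + 7 = 14.

Feb 14, 2053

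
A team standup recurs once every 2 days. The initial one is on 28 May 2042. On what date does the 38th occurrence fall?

10 August 2042

The 38th occurrence is 37 intervals after the first: 37 × 2 = 74 days after 28 May 2042.
May has 31 days — 3 days to the end of May leaves 71.
June has 30 days (41 left).
July has 31 days (10 left).
10 days into August → 10 August 2042.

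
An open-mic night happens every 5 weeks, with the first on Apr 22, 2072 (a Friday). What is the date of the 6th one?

Oct 14, 2072

The 6th occurrence is 5 intervals after the first: 5 × 35 = 175 days after Apr 22, 2072.
Apr has 30 days — 8 days to the end of Apr leaves 167.
May has 31 days (136 left).
Jun has 30 days (106 left).
Jul has 31 days (75 left).
Aug has 31 days (44 left).
Sep has 30 days (14 left).
14 days into Oct → Oct 14, 2072.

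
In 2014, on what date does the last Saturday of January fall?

January 2014 begins on a Wednesday, so the first Saturday is January 4 (3 days later).
January 2014 has 31 days. Adding weeks: 4, 11, 18, 25 — the last one ≤ 31 is the 25th.

January 25, 2014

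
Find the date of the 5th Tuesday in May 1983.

31 May 1983

The first Tuesday of May 1983 is May 3.
The 5th Tuesday is 4 weeks later: 3 + 28 = 31.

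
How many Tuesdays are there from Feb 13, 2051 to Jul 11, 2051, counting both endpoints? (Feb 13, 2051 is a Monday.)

Feb 13, 2051 is a Monday; the first Tuesday on or after it is Feb 14, 2051 (1 day later).
From Feb 14, 2051 to Jul 11, 2051: 14 + 31 + 30 + 31 + 30 + 11 = 147 days (rest of Feb, Mar, Apr, May, Jun, Jul).
147 ÷ 7 = 21 full weeks with remainder 0, so 21 more Tuesdays after the first → 22.

22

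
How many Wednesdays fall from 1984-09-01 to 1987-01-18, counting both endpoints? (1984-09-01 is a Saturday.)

1984-09-01 is a Saturday; the first Wednesday on or after it is 1984-09-05 (4 days later).
From 1984-09-05 to 1987-01-18: 117 + 365 + 365 + 18 = 865 days (rest of 1984, 1985, 1986, to 1987-01-18 in 1987).
865 ÷ 7 = 123 full weeks with remainder 4, so 123 more Wednesdays after the first → 124.

124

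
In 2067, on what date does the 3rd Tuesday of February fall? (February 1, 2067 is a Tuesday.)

February 15, 2067

February 2067 begins on a Tuesday, so the first Tuesday is February 1.
The 3rd Tuesday is 2 weeks later: 1 + 14 = 15.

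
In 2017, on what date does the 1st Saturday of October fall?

October 2017 begins on a Sunday, so the first Saturday is October 7 (6 days later).

7 October 2017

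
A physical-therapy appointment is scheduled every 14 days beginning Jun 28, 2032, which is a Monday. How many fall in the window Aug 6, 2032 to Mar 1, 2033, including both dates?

Occurrences land 14·i days after Jun 28, 2032 for i = 0, 1, 2, …
Aug 6, 2032 is 39 days after the start; 39 ÷ 14 = 2 remainder 11; since the remainder is 11, round up to i = 3. First occurrence in the window: #4 on Aug 9, 2032 (3×14 = 42 days in).
Mar 1, 2033 is 246 days after the start; 246 ÷ 14 = 17 remainder 8. Last occurrence in the window: #18 on Feb 21, 2033.
Occurrences #4 through #18: 15 in total.

15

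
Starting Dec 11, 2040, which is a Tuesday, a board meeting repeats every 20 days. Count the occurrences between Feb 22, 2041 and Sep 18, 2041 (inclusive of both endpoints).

11

Occurrences land 20·i days after Dec 11, 2040 for i = 0, 1, 2, …
Feb 22, 2041 is 73 days after the start; 73 ÷ 20 = 3 remainder 13; since the remainder is 13, round up to i = 4. First occurrence in the window: #5 on Mar 1, 2041 (4×20 = 80 days in).
Sep 18, 2041 is 281 days after the start; 281 ÷ 20 = 14 remainder 1. Last occurrence in the window: #15 on Sep 17, 2041.
Occurrences #5 through #15: 11 in total.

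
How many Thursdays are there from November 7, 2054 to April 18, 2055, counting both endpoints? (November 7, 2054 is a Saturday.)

November 7, 2054 is a Saturday; the first Thursday on or after it is November 12, 2054 (5 days later).
From November 12, 2054 to April 18, 2055: 18 + 31 + 31 + 28 + 31 + 18 = 157 days (rest of November, December, January, February, March, April).
157 ÷ 7 = 22 full weeks with remainder 3, so 22 more Thursdays after the first → 23.

23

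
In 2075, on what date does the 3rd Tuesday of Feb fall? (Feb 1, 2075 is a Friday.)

Feb 19, 2075

Feb 2075 begins on a Friday, so the first Tuesday is Feb 5 (4 days later).
The 3rd Tuesday is 2 weeks later: 5 + 14 = 19.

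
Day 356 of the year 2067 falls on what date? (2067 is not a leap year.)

January has 31 days (356 − 31 = 325 remain).
February has 28 days (325 − 28 = 297 remain).
March has 31 days (297 − 31 = 266 remain).
April has 30 days (266 − 30 = 236 remain).
May has 31 days (236 − 31 = 205 remain).
June has 30 days (205 − 30 = 175 remain).
July has 31 days (175 − 31 = 144 remain).
August has 31 days (144 − 31 = 113 remain).
September has 30 days (113 − 30 = 83 remain).
October has 31 days (83 − 31 = 52 remain).
November has 30 days (52 − 30 = 22 remain).
22 into December → December 22.

2067-12-22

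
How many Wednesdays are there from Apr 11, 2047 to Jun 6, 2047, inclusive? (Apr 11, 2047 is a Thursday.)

Apr 11, 2047 is a Thursday; the first Wednesday on or after it is Apr 17, 2047 (6 days later).
From Apr 17, 2047 to Jun 6, 2047: 13 + 31 + 6 = 50 days (rest of Apr, May, Jun).
50 ÷ 7 = 7 full weeks with remainder 1, so 7 more Wednesdays after the first → 8.

8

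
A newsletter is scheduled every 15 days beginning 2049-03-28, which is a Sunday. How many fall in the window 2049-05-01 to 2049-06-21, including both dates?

Occurrences land 15·i days after 2049-03-28 for i = 0, 1, 2, …
2049-05-01 is 34 days after the start; 34 ÷ 15 = 2 remainder 4; since the remainder is 4, round up to i = 3. First occurrence in the window: #4 on 2049-05-12 (3×15 = 45 days in).
2049-06-21 is 85 days after the start; 85 ÷ 15 = 5 remainder 10. Last occurrence in the window: #6 on 2049-06-11.
Occurrences #4 through #6: 3 in total.

3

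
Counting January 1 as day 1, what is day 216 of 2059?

4 August 2059

January has 31 days (216 − 31 = 185 remain).
February has 28 days (185 − 28 = 157 remain).
March has 31 days (157 − 31 = 126 remain).
April has 30 days (126 − 30 = 96 remain).
May has 31 days (96 − 31 = 65 remain).
June has 30 days (65 − 30 = 35 remain).
July has 31 days (35 − 31 = 4 remain).
4 into August → August 4.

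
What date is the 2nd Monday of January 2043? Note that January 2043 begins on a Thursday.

2043-01-12

January 2043 begins on a Thursday, so the first Monday is January 5 (4 days later).
The 2nd Monday is 1 weeks later: 5 + 7 = 12.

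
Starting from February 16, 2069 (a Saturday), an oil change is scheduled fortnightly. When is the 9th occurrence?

The 9th occurrence is 8 intervals after the first: 8 × 14 = 112 days after February 16, 2069.
February has 28 days — 12 days to the end of February leaves 100.
March has 31 days (69 left).
April has 30 days (39 left).
May has 31 days (8 left).
8 days into June → June 8, 2069.

June 8, 2069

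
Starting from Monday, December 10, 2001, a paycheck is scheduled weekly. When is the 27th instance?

June 10, 2002

The 27th occurrence is 26 intervals after the first: 26 × 7 = 182 days after December 10, 2001.
December has 31 days — 21 days to the end of December leaves 161.
January has 31 days (130 left).
February has 28 days (102 left).
March has 31 days (71 left).
April has 30 days (41 left).
May has 31 days (10 left).
10 days into June → June 10, 2002.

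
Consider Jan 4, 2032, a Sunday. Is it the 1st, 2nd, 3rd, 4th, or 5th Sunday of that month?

Day 4 falls in week ⌈4/7⌉ of the month.
Days 1–7 hold the 1st Sunday, 8–14 the 2nd, 15–21 the 3rd, 22–28 the 4th, 29–31 the 5th.
4 is in the range for the 1st.

1st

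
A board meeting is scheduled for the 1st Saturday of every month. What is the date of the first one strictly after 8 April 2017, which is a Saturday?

6 May 2017

April 2017 starts on a Saturday, so its 1st Saturday is 1 April 2017.
That is not after 8 April 2017, so look at May 2017.
May 2017 starts on a Monday, so its 1st Saturday is 6 May 2017 (5 days in).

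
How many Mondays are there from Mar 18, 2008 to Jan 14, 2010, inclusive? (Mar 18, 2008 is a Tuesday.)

Mar 18, 2008 is a Tuesday; the first Monday on or after it is Mar 24, 2008 (6 days later).
From Mar 24, 2008 to Jan 14, 2010: 282 + 365 + 14 = 661 days (rest of 2008, 2009, to Jan 14, 2010 in 2010).
661 ÷ 7 = 94 full weeks with remainder 3, so 94 more Mondays after the first → 95.

95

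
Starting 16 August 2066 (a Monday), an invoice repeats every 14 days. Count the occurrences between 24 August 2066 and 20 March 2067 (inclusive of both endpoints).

Occurrences land 14·i days after 16 August 2066 for i = 0, 1, 2, …
24 August 2066 is 8 days after the start; 8 ÷ 14 = 0 remainder 8; since the remainder is 8, round up to i = 1. First occurrence in the window: #2 on 30 August 2066 (1×14 = 14 days in).
20 March 2067 is 216 days after the start; 216 ÷ 14 = 15 remainder 6. Last occurrence in the window: #16 on 14 March 2067.
Occurrences #2 through #16: 15 in total.

15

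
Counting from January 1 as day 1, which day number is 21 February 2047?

52

Days in months before February: 31 = 31.
Plus 21 days into February → day 52.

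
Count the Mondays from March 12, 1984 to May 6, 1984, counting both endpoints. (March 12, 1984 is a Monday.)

March 12, 1984 is a Monday; the first Monday on or after it is March 12, 1984.
From March 12, 1984 to May 6, 1984: 19 + 30 + 6 = 55 days (rest of March, April, May).
55 ÷ 7 = 7 full weeks with remainder 6, so 7 more Mondays after the first → 8.

8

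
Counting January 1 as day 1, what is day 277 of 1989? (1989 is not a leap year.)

Oct 4, 1989

Jan has 31 days (277 − 31 = 246 remain).
Feb has 28 days (246 − 28 = 218 remain).
Mar has 31 days (218 − 31 = 187 remain).
Apr has 30 days (187 − 30 = 157 remain).
May has 31 days (157 − 31 = 126 remain).
Jun has 30 days (126 − 30 = 96 remain).
Jul has 31 days (96 − 31 = 65 remain).
Aug has 31 days (65 − 31 = 34 remain).
Sep has 30 days (34 − 30 = 4 remain).
4 into Oct → Oct 4.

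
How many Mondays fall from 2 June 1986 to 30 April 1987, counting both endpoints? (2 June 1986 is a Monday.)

48

2 June 1986 is a Monday; the first Monday on or after it is 2 June 1986.
From 2 June 1986 to 30 April 1987: 28 + 31 + 31 + 30 + 31 + 30 + 31 + 31 + 28 + 31 + 30 = 332 days (rest of June, July, August, September, October, November, December, January, February, March, April).
332 ÷ 7 = 47 full weeks with remainder 3, so 47 more Mondays after the first → 48.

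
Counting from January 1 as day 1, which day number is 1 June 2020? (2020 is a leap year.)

153

Days in months before June: 31 + 29 + 31 + 30 + 31 = 152.
Plus 1 day into June → day 153.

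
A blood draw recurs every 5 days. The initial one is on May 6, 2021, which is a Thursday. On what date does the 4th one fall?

May 21, 2021

The 4th occurrence is 3 intervals after the first: 3 × 5 = 15 days after May 6, 2021.
15 days later is May 21, 2021.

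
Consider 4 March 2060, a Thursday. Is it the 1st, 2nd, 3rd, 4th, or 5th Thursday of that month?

Day 4 falls in week ⌈4/7⌉ of the month.
Days 1–7 hold the 1st Thursday, 8–14 the 2nd, 15–21 the 3rd, 22–28 the 4th, 29–31 the 5th.
4 is in the range for the 1st.

1st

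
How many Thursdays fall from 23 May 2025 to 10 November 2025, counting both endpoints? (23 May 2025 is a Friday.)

24

23 May 2025 is a Friday; the first Thursday on or after it is 29 May 2025 (6 days later).
From 29 May 2025 to 10 November 2025: 2 + 30 + 31 + 31 + 30 + 31 + 10 = 165 days (rest of May, June, July, August, September, October, November).
165 ÷ 7 = 23 full weeks with remainder 4, so 23 more Thursdays after the first → 24.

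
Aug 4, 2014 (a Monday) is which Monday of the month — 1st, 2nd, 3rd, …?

Day 4 falls in week ⌈4/7⌉ of the month.
Days 1–7 hold the 1st Monday, 8–14 the 2nd, 15–21 the 3rd, 22–28 the 4th, 29–31 the 5th.
4 is in the range for the 1st.

1st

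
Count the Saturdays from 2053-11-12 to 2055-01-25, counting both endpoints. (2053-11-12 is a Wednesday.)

63

2053-11-12 is a Wednesday; the first Saturday on or after it is 2053-11-15 (3 days later).
From 2053-11-15 to 2055-01-25: 46 + 365 + 25 = 436 days (rest of 2053, 2054, to 2055-01-25 in 2055).
436 ÷ 7 = 62 full weeks with remainder 2, so 62 more Saturdays after the first → 63.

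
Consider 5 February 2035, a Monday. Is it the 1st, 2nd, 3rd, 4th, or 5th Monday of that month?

1st

Day 5 falls in week ⌈5/7⌉ of the month.
Days 1–7 hold the 1st Monday, 8–14 the 2nd, 15–21 the 3rd, 22–28 the 4th, 29–31 the 5th.
5 is in the range for the 1st.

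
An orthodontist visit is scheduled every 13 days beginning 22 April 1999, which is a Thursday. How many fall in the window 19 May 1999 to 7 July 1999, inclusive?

Occurrences land 13·i days after 22 April 1999 for i = 0, 1, 2, …
19 May 1999 is 27 days after the start; 27 ÷ 13 = 2 remainder 1; since the remainder is 1, round up to i = 3. First occurrence in the window: #4 on 31 May 1999 (3×13 = 39 days in).
7 July 1999 is 76 days after the start; 76 ÷ 13 = 5 remainder 11. Last occurrence in the window: #6 on 26 June 1999.
Occurrences #4 through #6: 3 in total.

3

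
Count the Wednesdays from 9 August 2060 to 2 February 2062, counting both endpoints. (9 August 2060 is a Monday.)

9 August 2060 is a Monday; the first Wednesday on or after it is 11 August 2060 (2 days later).
From 11 August 2060 to 2 February 2062: 142 + 365 + 33 = 540 days (rest of 2060, 2061, to 2 February 2062 in 2062).
540 ÷ 7 = 77 full weeks with remainder 1, so 77 more Wednesdays after the first → 78.

78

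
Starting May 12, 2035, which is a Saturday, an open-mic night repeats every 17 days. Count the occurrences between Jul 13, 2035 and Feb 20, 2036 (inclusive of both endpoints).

Occurrences land 17·i days after May 12, 2035 for i = 0, 1, 2, …
Jul 13, 2035 is 62 days after the start; 62 ÷ 17 = 3 remainder 11; since the remainder is 11, round up to i = 4. First occurrence in the window: #5 on Jul 19, 2035 (4×17 = 68 days in).
Feb 20, 2036 is 284 days after the start; 284 ÷ 17 = 16 remainder 12. Last occurrence in the window: #17 on Feb 8, 2036.
Occurrences #5 through #17: 13 in total.

13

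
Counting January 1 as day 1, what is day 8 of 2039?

January 8, 2039

8 into January → January 8.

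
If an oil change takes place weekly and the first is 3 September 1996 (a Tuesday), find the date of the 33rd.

15 April 1997

The 33rd occurrence is 32 intervals after the first: 32 × 7 = 224 days after 3 September 1996.
September has 30 days — 27 days to the end of September leaves 197.
October has 31 days (166 left).
November has 30 days (136 left).
December has 31 days (105 left).
January has 31 days (74 left).
February has 28 days (46 left).
March has 31 days (15 left).
15 days into April → 15 April 1997.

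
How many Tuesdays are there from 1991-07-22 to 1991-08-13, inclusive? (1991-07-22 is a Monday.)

1991-07-22 is a Monday; the first Tuesday on or after it is 1991-07-23 (1 day later).
From 1991-07-23 to 1991-08-13: 8 + 13 = 21 days (rest of July, August).
21 ÷ 7 = 3 full weeks with remainder 0, so 3 more Tuesdays after the first → 4.

4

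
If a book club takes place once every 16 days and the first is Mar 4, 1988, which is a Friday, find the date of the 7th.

Jun 8, 1988

The 7th occurrence is 6 intervals after the first: 6 × 16 = 96 days after Mar 4, 1988.
Mar has 31 days — 27 days to the end of Mar leaves 69.
Apr has 30 days (39 left).
May has 31 days (8 left).
8 days into Jun → Jun 8, 1988.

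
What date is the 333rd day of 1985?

1985-11-29

January has 31 days (333 − 31 = 302 remain).
February has 28 days (302 − 28 = 274 remain).
March has 31 days (274 − 31 = 243 remain).
April has 30 days (243 − 30 = 213 remain).
May has 31 days (213 − 31 = 182 remain).
June has 30 days (182 − 30 = 152 remain).
July has 31 days (152 − 31 = 121 remain).
August has 31 days (121 − 31 = 90 remain).
September has 30 days (90 − 30 = 60 remain).
October has 31 days (60 − 31 = 29 remain).
29 into November → November 29.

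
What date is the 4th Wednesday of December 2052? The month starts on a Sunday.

December 2052 begins on a Sunday, so the first Wednesday is December 4 (3 days later).
The 4th Wednesday is 3 weeks later: 4 + 21 = 25.

25 December 2052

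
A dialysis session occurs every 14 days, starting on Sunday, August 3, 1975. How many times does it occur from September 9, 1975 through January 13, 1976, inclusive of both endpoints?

Occurrences land 14·i days after August 3, 1975 for i = 0, 1, 2, …
September 9, 1975 is 37 days after the start; 37 ÷ 14 = 2 remainder 9; since the remainder is 9, round up to i = 3. First occurrence in the window: #4 on September 14, 1975 (3×14 = 42 days in).
January 13, 1976 is 163 days after the start; 163 ÷ 14 = 11 remainder 9. Last occurrence in the window: #12 on January 4, 1976.
Occurrences #4 through #12: 9 in total.

9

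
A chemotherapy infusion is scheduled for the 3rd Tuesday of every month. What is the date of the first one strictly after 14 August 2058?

August 2058 starts on a Thursday; its first Tuesday is the 6th, so the 3rd Tuesday is the 20th — 20 August 2058.
20 August 2058 is after 14 August 2058, so that is the next one.

20 August 2058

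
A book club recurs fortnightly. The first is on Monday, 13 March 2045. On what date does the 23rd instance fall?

15 January 2046

The 23rd occurrence is 22 intervals after the first: 22 × 14 = 308 days after 13 March 2045.
March has 31 days — 18 days to the end of March leaves 290.
April has 30 days (260 left).
May has 31 days (229 left).
June has 30 days (199 left).
July has 31 days (168 left).
August has 31 days (137 left).
September has 30 days (107 left).
October has 31 days (76 left).
November has 30 days (46 left).
December has 31 days (15 left).
15 days into January → 15 January 2046.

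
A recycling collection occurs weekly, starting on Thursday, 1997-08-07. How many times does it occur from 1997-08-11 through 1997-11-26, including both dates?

Occurrences land 7·i days after 1997-08-07 for i = 0, 1, 2, …
1997-08-11 is 4 days after the start; 4 ÷ 7 = 0 remainder 4; since the remainder is 4, round up to i = 1. First occurrence in the window: #2 on 1997-08-14 (1×7 = 7 days in).
1997-11-26 is 111 days after the start; 111 ÷ 7 = 15 remainder 6. Last occurrence in the window: #16 on 1997-11-20.
Occurrences #2 through #16: 15 in total.

15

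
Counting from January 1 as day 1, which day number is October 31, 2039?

304

Days in months before October: 31 + 28 + 31 + 30 + 31 + 30 + 31 + 31 + 30 = 273.
Plus 31 days into October → day 304.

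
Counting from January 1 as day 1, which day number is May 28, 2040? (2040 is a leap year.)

Days in months before May: 31 + 29 + 31 + 30 = 121.
Plus 28 days into May → day 149.

149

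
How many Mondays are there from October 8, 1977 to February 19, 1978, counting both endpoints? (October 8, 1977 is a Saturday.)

19

October 8, 1977 is a Saturday; the first Monday on or after it is October 10, 1977 (2 days later).
From October 10, 1977 to February 19, 1978: 21 + 30 + 31 + 31 + 19 = 132 days (rest of October, November, December, January, February).
132 ÷ 7 = 18 full weeks with remainder 6, so 18 more Mondays after the first → 19.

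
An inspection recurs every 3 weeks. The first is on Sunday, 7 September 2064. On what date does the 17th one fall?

The 17th occurrence is 16 intervals after the first: 16 × 21 = 336 days after 7 September 2064.
September has 30 days — 23 days to the end of September leaves 313.
October has 31 days (282 left).
November has 30 days (252 left).
December has 31 days (221 left).
January has 31 days (190 left).
February has 28 days (162 left).
March has 31 days (131 left).
April has 30 days (101 left).
May has 31 days (70 left).
June has 30 days (40 left).
July has 31 days (9 left).
9 days into August → 9 August 2065.

9 August 2065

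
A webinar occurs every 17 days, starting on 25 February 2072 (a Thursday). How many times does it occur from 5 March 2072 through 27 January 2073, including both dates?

19

Occurrences land 17·i days after 25 February 2072 for i = 0, 1, 2, …
5 March 2072 is 9 days after the start; 9 ÷ 17 = 0 remainder 9; since the remainder is 9, round up to i = 1. First occurrence in the window: #2 on 13 March 2072 (1×17 = 17 days in).
27 January 2073 is 337 days after the start; 337 ÷ 17 = 19 remainder 14. Last occurrence in the window: #20 on 13 January 2073.
Occurrences #2 through #20: 19 in total.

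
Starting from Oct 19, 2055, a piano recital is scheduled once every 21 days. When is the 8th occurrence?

Mar 14, 2056

The 8th occurrence is 7 intervals after the first: 7 × 21 = 147 days after Oct 19, 2055.
Oct has 31 days — 12 days to the end of Oct leaves 135.
Nov has 30 days (105 left).
Dec has 31 days (74 left).
Jan has 31 days (43 left).
Feb has 29 days (14 left).
14 days into Mar → Mar 14, 2056.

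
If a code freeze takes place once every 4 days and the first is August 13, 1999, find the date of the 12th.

September 26, 1999

The 12th occurrence is 11 intervals after the first: 11 × 4 = 44 days after August 13, 1999.
August has 31 days — 18 days to the end of August leaves 26.
26 days into September → September 26, 1999.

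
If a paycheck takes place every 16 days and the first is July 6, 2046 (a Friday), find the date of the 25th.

July 25, 2047

The 25th occurrence is 24 intervals after the first: 24 × 16 = 384 days after July 6, 2046.
July has 31 days — 25 days to the end of July leaves 359.
August has 31 days (328 left).
September has 30 days (298 left).
October has 31 days (267 left).
November has 30 days (237 left).
December has 31 days (206 left).
January has 31 days (175 left).
February has 28 days (147 left).
March has 31 days (116 left).
April has 30 days (86 left).
May has 31 days (55 left).
June has 30 days (25 left).
25 days into July → July 25, 2047.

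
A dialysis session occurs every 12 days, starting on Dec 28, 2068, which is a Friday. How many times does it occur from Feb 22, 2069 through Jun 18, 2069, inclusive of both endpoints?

Occurrences land 12·i days after Dec 28, 2068 for i = 0, 1, 2, …
Feb 22, 2069 is 56 days after the start; 56 ÷ 12 = 4 remainder 8; since the remainder is 8, round up to i = 5. First occurrence in the window: #6 on Feb 26, 2069 (5×12 = 60 days in).
Jun 18, 2069 is 172 days after the start; 172 ÷ 12 = 14 remainder 4. Last occurrence in the window: #15 on Jun 14, 2069.
Occurrences #6 through #15: 10 in total.

10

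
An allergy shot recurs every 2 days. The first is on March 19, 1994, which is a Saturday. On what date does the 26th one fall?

May 8, 1994

The 26th occurrence is 25 intervals after the first: 25 × 2 = 50 days after March 19, 1994.
March has 31 days — 12 days to the end of March leaves 38.
April has 30 days (8 left).
8 days into May → May 8, 1994.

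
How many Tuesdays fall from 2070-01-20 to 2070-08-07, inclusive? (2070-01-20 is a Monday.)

29

2070-01-20 is a Monday; the first Tuesday on or after it is 2070-01-21 (1 day later).
From 2070-01-21 to 2070-08-07: 10 + 28 + 31 + 30 + 31 + 30 + 31 + 7 = 198 days (rest of January, February, March, April, May, June, July, August).
198 ÷ 7 = 28 full weeks with remainder 2, so 28 more Tuesdays after the first → 29.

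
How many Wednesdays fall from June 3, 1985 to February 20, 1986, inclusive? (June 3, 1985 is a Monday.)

38

June 3, 1985 is a Monday; the first Wednesday on or after it is June 5, 1985 (2 days later).
From June 5, 1985 to February 20, 1986: 25 + 31 + 31 + 30 + 31 + 30 + 31 + 31 + 20 = 260 days (rest of June, July, August, September, October, November, December, January, February).
260 ÷ 7 = 37 full weeks with remainder 1, so 37 more Wednesdays after the first → 38.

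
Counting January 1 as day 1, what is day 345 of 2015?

December 11, 2015

January has 31 days (345 − 31 = 314 remain).
February has 28 days (314 − 28 = 286 remain).
March has 31 days (286 − 31 = 255 remain).
April has 30 days (255 − 30 = 225 remain).
May has 31 days (225 − 31 = 194 remain).
June has 30 days (194 − 30 = 164 remain).
July has 31 days (164 − 31 = 133 remain).
August has 31 days (133 − 31 = 102 remain).
September has 30 days (102 − 30 = 72 remain).
October has 31 days (72 − 31 = 41 remain).
November has 30 days (41 − 30 = 11 remain).
11 into December → December 11.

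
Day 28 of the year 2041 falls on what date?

28 into January → January 28.

2041-01-28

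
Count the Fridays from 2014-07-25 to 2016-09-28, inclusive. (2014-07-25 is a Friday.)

2014-07-25 is a Friday; the first Friday on or after it is 2014-07-25.
From 2014-07-25 to 2016-09-28: 159 + 365 + 272 = 796 days (rest of 2014, 2015, to 2016-09-28 in 2016).
796 ÷ 7 = 113 full weeks with remainder 5, so 113 more Fridays after the first → 114.

114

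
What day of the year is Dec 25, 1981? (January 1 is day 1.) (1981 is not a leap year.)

Days in months before Dec: 31 + 28 + 31 + 30 + 31 + 30 + 31 + 31 + 30 + 31 + 30 = 334.
Plus 25 days into Dec → day 359.

359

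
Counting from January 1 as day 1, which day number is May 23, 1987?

Days in months before May: 31 + 28 + 31 + 30 = 120.
Plus 23 days into May → day 143.

143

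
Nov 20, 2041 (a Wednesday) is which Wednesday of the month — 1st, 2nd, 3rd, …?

3rd

Day 20 falls in week ⌈20/7⌉ of the month.
Days 1–7 hold the 1st Wednesday, 8–14 the 2nd, 15–21 the 3rd, 22–28 the 4th, 29–31 the 5th.
20 is in the range for the 3rd.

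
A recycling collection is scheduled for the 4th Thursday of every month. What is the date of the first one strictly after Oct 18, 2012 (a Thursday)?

Oct 25, 2012

Oct 2012 starts on a Monday; its first Thursday is the 4th, so the 4th Thursday is the 25th — Oct 25, 2012.
Oct 25, 2012 is after Oct 18, 2012, so that is the next one.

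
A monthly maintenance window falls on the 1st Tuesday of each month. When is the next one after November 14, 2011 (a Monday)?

November 2011 starts on a Tuesday, so its 1st Tuesday is November 1, 2011.
That is not after November 14, 2011, so look at December 2011.
December 2011 starts on a Thursday, so its 1st Tuesday is December 6, 2011 (5 days in).

December 6, 2011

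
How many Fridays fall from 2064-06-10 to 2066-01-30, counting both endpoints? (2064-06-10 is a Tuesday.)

2064-06-10 is a Tuesday; the first Friday on or after it is 2064-06-13 (3 days later).
From 2064-06-13 to 2066-01-30: 201 + 365 + 30 = 596 days (rest of 2064, 2065, to 2066-01-30 in 2066).
596 ÷ 7 = 85 full weeks with remainder 1, so 85 more Fridays after the first → 86.

86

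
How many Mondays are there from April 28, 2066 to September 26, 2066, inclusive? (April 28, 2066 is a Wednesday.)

21

April 28, 2066 is a Wednesday; the first Monday on or after it is May 3, 2066 (5 days later).
From May 3, 2066 to September 26, 2066: 28 + 30 + 31 + 31 + 26 = 146 days (rest of May, June, July, August, September).
146 ÷ 7 = 20 full weeks with remainder 6, so 20 more Mondays after the first → 21.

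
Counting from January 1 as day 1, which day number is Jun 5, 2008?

157

Days in months before Jun: 31 + 29 + 31 + 30 + 31 = 152.
Plus 5 days into Jun → day 157.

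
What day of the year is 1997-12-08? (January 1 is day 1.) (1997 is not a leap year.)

342

Days in months before December: 31 + 28 + 31 + 30 + 31 + 30 + 31 + 31 + 30 + 31 + 30 = 334.
Plus 8 days into December → day 342.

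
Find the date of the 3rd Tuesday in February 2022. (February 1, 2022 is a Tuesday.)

February 15, 2022

February 2022 begins on a Tuesday, so the first Tuesday is February 1.
The 3rd Tuesday is 2 weeks later: 1 + 14 = 15.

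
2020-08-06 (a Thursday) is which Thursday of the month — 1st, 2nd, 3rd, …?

Day 6 falls in week ⌈6/7⌉ of the month.
Days 1–7 hold the 1st Thursday, 8–14 the 2nd, 15–21 the 3rd, 22–28 the 4th, 29–31 the 5th.
6 is in the range for the 1st.

1st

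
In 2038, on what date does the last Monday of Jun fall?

Jun 28, 2038

The first Monday of Jun 2038 is Jun 7.
Jun 2038 has 30 days. Adding weeks: 7, 14, 21, 28 — the last one ≤ 30 is the 28th.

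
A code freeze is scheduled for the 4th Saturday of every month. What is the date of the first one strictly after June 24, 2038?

June 2038 starts on a Tuesday; its first Saturday is the 5th, so the 4th Saturday is the 26th — June 26, 2038.
June 26, 2038 is after June 24, 2038, so that is the next one.

June 26, 2038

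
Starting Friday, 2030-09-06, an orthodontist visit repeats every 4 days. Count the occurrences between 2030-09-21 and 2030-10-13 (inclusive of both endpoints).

Occurrences land 4·i days after 2030-09-06 for i = 0, 1, 2, …
2030-09-21 is 15 days after the start; 15 ÷ 4 = 3 remainder 3; since the remainder is 3, round up to i = 4. First occurrence in the window: #5 on 2030-09-22 (4×4 = 16 days in).
2030-10-13 is 37 days after the start; 37 ÷ 4 = 9 remainder 1. Last occurrence in the window: #10 on 2030-10-12.
Occurrences #5 through #10: 6 in total.

6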